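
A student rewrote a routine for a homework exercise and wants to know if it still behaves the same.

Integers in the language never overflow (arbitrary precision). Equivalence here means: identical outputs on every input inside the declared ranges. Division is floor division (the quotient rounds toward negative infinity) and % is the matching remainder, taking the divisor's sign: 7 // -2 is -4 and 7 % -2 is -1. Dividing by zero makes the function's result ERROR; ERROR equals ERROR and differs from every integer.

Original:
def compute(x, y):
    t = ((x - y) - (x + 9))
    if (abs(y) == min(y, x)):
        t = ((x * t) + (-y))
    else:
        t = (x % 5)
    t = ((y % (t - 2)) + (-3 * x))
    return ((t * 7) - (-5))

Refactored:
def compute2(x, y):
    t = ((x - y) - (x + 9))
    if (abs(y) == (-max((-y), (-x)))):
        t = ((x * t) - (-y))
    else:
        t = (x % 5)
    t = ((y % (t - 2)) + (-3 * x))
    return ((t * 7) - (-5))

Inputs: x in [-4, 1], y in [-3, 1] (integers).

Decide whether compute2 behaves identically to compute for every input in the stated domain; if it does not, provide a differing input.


On input x=1, y=1, compute returns -100 while compute2 returns -86.
verdict: not equivalent; witness: x=1, y=1


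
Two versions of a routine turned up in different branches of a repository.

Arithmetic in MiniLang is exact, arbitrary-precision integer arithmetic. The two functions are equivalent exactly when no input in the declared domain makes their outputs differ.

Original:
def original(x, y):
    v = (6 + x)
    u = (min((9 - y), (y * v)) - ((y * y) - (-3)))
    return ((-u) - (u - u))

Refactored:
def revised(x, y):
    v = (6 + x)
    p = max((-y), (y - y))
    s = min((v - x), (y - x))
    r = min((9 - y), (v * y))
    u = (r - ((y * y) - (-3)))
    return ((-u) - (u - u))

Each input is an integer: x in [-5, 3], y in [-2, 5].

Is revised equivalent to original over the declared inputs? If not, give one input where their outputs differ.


Reading the diff, among the changes: statement counts differ; also min/max/abs usage differs; also local variable names differ; also arithmetic usage differs.
As a probe, take x=0, y=3: original runs v = 6; u = -6; return 6; revised runs v = 6; p = 0; s = 3; r = 6; u = -6; return 6; both end at 6.
Sweeping the whole domain (72 inputs) finds no disagreement.
verdict: equivalent


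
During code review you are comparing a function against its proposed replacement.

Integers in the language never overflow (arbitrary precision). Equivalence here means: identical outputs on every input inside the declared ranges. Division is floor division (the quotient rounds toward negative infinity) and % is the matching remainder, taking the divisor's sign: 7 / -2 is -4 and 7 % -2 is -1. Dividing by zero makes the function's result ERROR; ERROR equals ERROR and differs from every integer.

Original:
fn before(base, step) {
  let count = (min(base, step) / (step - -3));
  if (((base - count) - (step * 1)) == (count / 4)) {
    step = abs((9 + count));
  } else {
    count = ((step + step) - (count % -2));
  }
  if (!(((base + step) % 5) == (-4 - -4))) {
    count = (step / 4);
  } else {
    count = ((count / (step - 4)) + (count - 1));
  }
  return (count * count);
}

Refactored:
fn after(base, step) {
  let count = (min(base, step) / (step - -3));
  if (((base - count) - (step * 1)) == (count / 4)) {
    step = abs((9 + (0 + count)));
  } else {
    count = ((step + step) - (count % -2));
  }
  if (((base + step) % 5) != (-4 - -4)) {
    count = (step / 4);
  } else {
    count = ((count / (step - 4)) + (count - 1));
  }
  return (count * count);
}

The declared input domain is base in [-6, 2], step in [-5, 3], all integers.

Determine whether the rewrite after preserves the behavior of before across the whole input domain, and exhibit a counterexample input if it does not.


Although constant usage differs, and boolean connective usage differs, and comparison usage differs, and arithmetic usage differs, 81/81 inputs agree.
verdict: equivalent


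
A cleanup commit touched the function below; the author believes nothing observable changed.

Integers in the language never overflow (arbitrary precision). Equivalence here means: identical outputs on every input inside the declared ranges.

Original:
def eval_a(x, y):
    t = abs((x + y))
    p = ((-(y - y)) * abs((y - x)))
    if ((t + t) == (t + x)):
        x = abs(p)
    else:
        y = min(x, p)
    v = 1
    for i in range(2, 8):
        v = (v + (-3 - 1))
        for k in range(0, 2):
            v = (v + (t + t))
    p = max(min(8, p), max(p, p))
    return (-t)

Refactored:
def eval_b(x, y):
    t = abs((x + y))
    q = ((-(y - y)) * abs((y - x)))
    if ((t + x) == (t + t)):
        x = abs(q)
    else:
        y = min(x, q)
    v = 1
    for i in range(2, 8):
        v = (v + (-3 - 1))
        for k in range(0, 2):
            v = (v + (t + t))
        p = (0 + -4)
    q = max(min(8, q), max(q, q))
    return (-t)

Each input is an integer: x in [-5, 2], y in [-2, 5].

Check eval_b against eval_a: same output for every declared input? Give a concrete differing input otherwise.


This is a faithful refactor — constant usage differs; also local variable names differ; also statement counts differ; also arithmetic usage differs, but the computed results match everywhere.
Tracing x=-1, y=0: eval_a: t := 1 | p := 0 | ((t + t) == (t + x)): false | y := -1 | v := 1 | iter i=2: | v := -3 | iter k=0: | v := -1 | iter k=1: | v := 1 | iter i=3: | v := -3 | iter k=0: | v := -1 | iter k=1: | v := 1 | iter i=4: | v := -3 | iter k=0: | v := -1 | iter k=1: | v := 1 | iter i=5: | v := -3 | iter k=0: | v := -1 | iter k=1: | v := 1 | iter i=6: | v := -3 | iter k=0: | v := -1 | iter k=1: | v := 1 | iter i=7: | v := -3 | iter k=0: | v := -1 | iter k=1: | v := 1 | p := 0 | result -1 | eval_b: t := 1 | q := 0 | ((t + x) == (t + t)): false | y := -1 | v := 1 | iter i=2: | v := -3 | iter k=0: | v := -1 | iter k=1: | v := 1 | p := -4 | iter i=3: | v := -3 | iter k=0: | v := -1 | iter k=1: | v := 1 | p := -4 | iter i=4: | v := -3 | iter k=0: | v := -1 | iter k=1: | v := 1 | p := -4 | iter i=5: | v := -3 | iter k=0: | v := -1 | iter k=1: | v := 1 | p := -4 | iter i=6: | v := -3 | iter k=0: | v := -1 | iter k=1: | v := 1 | p := -4 | iter i=7: | v := -3 | iter k=0: | v := -1 | iter k=1: | v := 1 | p := -4 | q := 0 | result -1 — matching result -1.
An exhaustive pass over the 64 declared inputs shows identical outputs.
verdict: equivalent


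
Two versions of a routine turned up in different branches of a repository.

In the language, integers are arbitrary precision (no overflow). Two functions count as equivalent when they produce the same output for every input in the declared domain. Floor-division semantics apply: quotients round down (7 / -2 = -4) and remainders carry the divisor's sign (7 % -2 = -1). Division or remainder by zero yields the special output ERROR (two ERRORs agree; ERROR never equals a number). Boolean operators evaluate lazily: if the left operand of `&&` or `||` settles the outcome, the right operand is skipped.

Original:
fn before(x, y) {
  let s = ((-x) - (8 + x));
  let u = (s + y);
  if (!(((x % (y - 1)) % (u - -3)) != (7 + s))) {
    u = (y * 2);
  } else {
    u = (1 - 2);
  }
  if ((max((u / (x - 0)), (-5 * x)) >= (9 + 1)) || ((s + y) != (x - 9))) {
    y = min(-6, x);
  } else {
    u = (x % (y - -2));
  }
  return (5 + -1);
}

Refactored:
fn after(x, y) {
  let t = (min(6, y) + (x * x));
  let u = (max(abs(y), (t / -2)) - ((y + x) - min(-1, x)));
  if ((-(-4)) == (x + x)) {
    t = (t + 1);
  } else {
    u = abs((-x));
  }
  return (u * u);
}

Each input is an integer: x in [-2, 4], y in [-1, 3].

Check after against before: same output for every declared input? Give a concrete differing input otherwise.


These are not equivalent — on x=-2, y=1 the outputs split (ERROR vs 4).
before: s := -4 | u := -3 | divide-by-zero, output ERROR
after: t := 5 | u := 0 | ((-(-4)) == (x + x)): false | u := 2 | result 4
verdict: not equivalent; witness: x=-2, y=1


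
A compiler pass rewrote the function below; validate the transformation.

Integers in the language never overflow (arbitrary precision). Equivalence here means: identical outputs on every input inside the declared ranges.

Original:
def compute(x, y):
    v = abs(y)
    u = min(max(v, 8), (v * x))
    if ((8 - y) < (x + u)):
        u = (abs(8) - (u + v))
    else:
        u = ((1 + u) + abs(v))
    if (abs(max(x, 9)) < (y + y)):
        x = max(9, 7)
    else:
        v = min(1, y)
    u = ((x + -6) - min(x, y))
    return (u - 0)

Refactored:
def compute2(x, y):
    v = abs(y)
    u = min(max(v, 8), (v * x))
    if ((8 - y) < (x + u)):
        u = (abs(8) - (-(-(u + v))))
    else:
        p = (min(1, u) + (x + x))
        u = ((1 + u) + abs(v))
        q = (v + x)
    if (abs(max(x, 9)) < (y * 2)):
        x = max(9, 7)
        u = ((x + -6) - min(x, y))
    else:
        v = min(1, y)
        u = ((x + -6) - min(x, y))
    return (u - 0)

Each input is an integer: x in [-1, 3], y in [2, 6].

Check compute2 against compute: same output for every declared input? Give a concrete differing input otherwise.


The two versions differ — the changes include local variable names differ, min/max/abs usage differs, constant usage differs, statement counts differ, arithmetic usage differs.
One worked example (x=0, y=6) — compute: v=6, then u=0, then ((8 - y) < (x + u)) is false, then u=7, then (abs(max(x, 9)) < (y + y)) is true, then x=9, then u=-3, then returns -3; compute2: v=6, then u=0, then ((8 - y) < (x + u)) is false, then p=0, then u=7, then q=6, then (abs(max(x, 9)) < (y * 2)) is true, then x=9, then u=-3, then returns -3; agreement on -3.
Every one of the 25 inputs gives matching results.
verdict: equivalent


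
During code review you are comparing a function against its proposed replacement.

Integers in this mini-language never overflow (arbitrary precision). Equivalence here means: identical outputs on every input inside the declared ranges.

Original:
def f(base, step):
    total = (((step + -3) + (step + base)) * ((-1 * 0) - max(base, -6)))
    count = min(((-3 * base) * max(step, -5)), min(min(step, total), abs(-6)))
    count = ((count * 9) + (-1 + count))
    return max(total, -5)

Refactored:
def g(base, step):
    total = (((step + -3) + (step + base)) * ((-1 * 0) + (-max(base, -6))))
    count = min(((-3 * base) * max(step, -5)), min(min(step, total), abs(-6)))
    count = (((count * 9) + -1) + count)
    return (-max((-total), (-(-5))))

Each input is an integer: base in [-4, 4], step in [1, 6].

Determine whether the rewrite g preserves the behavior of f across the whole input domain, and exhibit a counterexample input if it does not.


The rewrite breaks on base=-4, step=1, where the results are -5 and -20.
f: total := -20 | count := -20 | count := -201 | result -5
g: total := -20 | count := -20 | count := -201 | result -20
verdict: not equivalent; witness: base=-4, step=1


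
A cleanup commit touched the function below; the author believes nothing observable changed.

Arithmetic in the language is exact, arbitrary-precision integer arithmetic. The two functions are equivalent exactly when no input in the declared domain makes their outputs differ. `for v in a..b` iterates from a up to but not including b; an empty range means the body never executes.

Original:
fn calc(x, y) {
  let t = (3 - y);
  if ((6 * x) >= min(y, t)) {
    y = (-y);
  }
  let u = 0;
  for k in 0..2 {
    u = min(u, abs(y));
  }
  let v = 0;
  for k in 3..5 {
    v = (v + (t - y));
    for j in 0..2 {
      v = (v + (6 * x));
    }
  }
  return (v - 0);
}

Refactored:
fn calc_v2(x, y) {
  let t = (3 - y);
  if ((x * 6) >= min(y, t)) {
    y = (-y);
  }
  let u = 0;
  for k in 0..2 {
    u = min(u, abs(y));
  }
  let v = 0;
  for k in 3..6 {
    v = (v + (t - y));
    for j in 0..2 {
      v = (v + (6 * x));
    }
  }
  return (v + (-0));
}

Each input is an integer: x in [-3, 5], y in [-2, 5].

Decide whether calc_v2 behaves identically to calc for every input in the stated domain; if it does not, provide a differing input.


Evaluate both at x=-3, y=-2.
calc: t becomes 5; next ((6 * x) >= min(y, t)) evaluates to false; next u becomes 0; next at k=0:; next u becomes 0; next at k=1:; next u becomes 0; next v becomes 0; next at k=3:; next v becomes 7; next at j=0:; next v becomes -11; next at j=1:; next v becomes -29; next at k=4:; next v becomes -22; next at j=0:; next v becomes -40; next at j=1:; next v becomes -58; next final value -58
calc_v2: t becomes 5; next ((x * 6) >= min(y, t)) evaluates to false; next u becomes 0; next at k=0:; next u becomes 0; next at k=1:; next u becomes 0; next v becomes 0; next at k=3:; next v becomes 7; next at j=0:; next v becomes -11; next at j=1:; next v becomes -29; next at k=4:; next v becomes -22; next at j=0:; next v becomes -40; next at j=1:; next v becomes -58; next at k=5:; next v becomes -51; next at j=0:; next v becomes -69; next at j=1:; next v becomes -87; next final value -87
-58 vs -87 — the two versions disagree here.
verdict: not equivalent; witness: x=-3, y=-2


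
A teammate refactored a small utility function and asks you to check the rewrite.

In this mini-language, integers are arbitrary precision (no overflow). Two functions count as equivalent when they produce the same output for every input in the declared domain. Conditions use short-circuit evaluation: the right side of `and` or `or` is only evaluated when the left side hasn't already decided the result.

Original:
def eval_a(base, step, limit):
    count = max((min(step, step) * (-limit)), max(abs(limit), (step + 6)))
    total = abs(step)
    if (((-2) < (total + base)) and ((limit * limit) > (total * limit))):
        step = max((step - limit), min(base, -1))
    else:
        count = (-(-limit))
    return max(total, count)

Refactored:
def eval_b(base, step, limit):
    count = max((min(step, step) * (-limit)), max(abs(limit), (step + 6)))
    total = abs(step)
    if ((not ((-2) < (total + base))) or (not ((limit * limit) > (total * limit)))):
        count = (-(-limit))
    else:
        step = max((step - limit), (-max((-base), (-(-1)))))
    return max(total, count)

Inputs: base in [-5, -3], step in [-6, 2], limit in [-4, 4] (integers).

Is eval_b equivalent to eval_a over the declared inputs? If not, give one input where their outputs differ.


Comparing the listings, the differences include: boolean connective usage differs; min/max/abs usage differs.
As a probe, take base=-3, step=0, limit=4: eval_a runs count = 6; total = 0; (((-2) < (total + base)) and ((limit * limit) > (total * limit))) -> false; count = 4; return 4; eval_b runs count = 6; total = 0; ((not ((-2) < (total + base))) or (not ((limit * limit) > (total * limit)))) -> true; count = 4; return 4; both end at 4.
Every one of the 243 inputs gives matching results.
verdict: equivalent


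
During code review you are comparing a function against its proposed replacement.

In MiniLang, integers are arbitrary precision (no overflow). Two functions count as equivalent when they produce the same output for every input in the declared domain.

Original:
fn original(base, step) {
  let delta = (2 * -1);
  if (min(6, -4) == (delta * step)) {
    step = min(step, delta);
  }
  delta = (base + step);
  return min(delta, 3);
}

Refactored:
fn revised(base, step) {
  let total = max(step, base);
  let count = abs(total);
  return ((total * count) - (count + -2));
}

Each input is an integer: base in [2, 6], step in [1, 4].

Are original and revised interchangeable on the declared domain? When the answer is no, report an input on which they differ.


Consider the input base=2, step=1.
original: delta := -2 | (min(6, -4) == (delta * step)): false | delta := 3 | result 3
revised: total := 2 | count := 2 | result 4
3 and 4 differ, so these are not the same function on this domain.
verdict: not equivalent; witness: base=2, step=1


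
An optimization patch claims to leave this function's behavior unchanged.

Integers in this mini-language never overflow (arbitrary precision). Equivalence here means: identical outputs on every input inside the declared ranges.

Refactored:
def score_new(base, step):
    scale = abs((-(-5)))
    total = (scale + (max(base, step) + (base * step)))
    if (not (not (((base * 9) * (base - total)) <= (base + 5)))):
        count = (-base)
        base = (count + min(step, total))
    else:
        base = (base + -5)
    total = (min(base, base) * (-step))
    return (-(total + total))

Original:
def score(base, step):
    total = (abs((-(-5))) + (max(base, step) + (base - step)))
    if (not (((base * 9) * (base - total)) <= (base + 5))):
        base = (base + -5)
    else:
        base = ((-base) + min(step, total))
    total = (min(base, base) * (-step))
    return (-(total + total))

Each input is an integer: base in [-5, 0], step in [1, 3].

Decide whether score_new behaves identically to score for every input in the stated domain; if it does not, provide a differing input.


On input base=-5, step=3, score returns -60 while score_new returns -12.
verdict: not equivalent; witness: base=-5, step=3


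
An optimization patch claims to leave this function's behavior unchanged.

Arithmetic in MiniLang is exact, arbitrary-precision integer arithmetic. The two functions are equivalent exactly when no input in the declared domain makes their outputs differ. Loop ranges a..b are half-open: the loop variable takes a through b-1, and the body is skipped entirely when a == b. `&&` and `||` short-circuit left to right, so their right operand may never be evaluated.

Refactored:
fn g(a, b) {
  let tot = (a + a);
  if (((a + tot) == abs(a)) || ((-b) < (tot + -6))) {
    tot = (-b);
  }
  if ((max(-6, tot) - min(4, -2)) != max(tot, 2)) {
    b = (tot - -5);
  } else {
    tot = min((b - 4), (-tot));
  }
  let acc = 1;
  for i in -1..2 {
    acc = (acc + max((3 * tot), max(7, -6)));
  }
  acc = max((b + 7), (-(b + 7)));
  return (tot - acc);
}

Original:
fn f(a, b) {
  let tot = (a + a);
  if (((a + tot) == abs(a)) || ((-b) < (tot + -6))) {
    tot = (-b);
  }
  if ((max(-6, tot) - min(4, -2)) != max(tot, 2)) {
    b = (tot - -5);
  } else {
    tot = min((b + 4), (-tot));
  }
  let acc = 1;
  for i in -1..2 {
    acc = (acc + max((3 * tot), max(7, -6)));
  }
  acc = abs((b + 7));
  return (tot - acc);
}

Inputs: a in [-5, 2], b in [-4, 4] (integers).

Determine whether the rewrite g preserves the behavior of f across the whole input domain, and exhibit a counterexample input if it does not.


Not equivalent: a=0, b=0 separates them (-7 vs -11).
f: tot becomes 0; next (((a + tot) == abs(a)) || ((-b) < (tot + -6))) evaluates to true; next tot becomes 0; next ((max(-6, tot) - min(4, -2)) != max(tot, 2)) evaluates to false; next tot becomes 0; next acc becomes 1; next at i=-1:; next acc becomes 8; next at i=0:; next acc becomes 15; next at i=1:; next acc becomes 22; next acc becomes 7; next final value -7
g: tot becomes 0; next (((a + tot) == abs(a)) || ((-b) < (tot + -6))) evaluates to true; next tot becomes 0; next ((max(-6, tot) - min(4, -2)) != max(tot, 2)) evaluates to false; next tot becomes -4; next acc becomes 1; next at i=-1:; next acc becomes 8; next at i=0:; next acc becomes 15; next at i=1:; next acc becomes 22; next acc becomes 7; next final value -11
verdict: not equivalent; witness: a=0, b=0


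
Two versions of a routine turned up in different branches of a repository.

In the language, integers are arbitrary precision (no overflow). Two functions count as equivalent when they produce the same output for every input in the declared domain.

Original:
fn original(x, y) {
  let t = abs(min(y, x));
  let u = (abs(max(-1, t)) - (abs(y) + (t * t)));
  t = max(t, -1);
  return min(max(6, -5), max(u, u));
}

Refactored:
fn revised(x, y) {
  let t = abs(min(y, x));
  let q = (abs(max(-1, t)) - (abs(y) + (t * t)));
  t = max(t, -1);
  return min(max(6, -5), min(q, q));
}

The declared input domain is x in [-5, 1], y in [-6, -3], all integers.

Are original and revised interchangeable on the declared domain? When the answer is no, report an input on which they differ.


Equivalent. The suspicious-looking change has no observable effect anywhere in the declared ranges.
Sweeping the whole domain (28 inputs) finds no disagreement.
One worked example (x=0, y=-6) — original: t = 6; u = -36; t = 6; return -36; revised: t = 6; q = -36; t = 6; return -36; agreement on -36.
verdict: equivalent


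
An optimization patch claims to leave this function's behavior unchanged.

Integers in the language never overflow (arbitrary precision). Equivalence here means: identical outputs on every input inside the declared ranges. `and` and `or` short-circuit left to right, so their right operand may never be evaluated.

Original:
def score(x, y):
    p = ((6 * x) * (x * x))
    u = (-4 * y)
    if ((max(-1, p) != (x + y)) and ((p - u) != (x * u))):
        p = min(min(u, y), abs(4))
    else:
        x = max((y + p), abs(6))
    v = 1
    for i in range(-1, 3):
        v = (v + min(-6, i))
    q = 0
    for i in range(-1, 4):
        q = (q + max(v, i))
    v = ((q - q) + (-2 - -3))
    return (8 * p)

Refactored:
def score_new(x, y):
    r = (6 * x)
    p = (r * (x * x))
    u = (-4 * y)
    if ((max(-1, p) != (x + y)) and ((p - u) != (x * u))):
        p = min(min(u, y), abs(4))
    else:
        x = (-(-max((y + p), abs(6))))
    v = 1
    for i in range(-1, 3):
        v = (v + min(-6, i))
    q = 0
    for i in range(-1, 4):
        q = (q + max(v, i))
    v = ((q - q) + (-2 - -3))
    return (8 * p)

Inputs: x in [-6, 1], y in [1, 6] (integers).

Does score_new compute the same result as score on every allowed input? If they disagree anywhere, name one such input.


Differences: statement counts differ; also local variable names differ — yet all 48 inputs agree.
verdict: equivalent


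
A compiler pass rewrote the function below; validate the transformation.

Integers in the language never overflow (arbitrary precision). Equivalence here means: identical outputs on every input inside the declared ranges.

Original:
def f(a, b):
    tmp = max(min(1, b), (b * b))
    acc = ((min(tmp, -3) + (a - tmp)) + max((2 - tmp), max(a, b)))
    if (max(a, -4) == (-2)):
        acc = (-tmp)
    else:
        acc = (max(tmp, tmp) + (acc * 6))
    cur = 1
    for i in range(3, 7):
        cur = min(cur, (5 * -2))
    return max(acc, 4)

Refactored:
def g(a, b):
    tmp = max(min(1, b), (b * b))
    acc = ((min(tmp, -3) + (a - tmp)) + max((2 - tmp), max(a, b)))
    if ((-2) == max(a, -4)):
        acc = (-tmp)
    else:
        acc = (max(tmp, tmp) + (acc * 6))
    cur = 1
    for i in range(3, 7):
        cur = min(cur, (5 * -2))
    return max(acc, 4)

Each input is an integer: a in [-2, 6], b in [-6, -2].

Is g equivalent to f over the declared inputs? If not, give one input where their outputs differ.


Reading the diff, among the changes: same computation, different form.
Tracing a=4, b=-3: f: tmp = 9; acc = -4; (max(a, -4) == (-2)) -> false; acc = -15; cur = 1; [i=3]; cur = -10; [i=4]; cur = -10; [i=5]; cur = -10; [i=6]; cur = -10; return 4 | g: tmp = 9; acc = -4; ((-2) == max(a, -4)) -> false; acc = -15; cur = 1; [i=3]; cur = -10; [i=4]; cur = -10; [i=5]; cur = -10; [i=6]; cur = -10; return 4 — matching result 4.
Checked all 45 inputs in the declared domain: the outputs agree on every one.
verdict: equivalent


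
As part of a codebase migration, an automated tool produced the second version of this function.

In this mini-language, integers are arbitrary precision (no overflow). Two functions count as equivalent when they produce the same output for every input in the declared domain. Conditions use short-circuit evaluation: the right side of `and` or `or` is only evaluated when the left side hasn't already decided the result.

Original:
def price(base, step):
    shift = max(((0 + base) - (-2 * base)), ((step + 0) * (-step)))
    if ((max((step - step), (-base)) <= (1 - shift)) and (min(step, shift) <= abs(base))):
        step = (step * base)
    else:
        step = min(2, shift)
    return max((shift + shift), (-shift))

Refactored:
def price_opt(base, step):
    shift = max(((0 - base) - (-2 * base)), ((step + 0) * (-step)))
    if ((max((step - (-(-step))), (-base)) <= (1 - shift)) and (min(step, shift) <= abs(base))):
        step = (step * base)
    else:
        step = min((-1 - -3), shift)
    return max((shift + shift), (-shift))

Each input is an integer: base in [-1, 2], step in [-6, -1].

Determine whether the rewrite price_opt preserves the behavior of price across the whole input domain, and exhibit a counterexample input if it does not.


Evaluate both at base=-1, step=-6.
price: shift=-3, then ((max((step - step), (-base)) <= (1 - shift)) and (min(step, shift) <= abs(base))) is true, then step=6, then returns 3
price_opt: shift=-1, then ((max((step - (-(-step))), (-base)) <= (1 - shift)) and (min(step, shift) <= abs(base))) is true, then step=6, then returns 1
3 != 1, so the rewrite changes behavior.
verdict: not equivalent; witness: base=-1, step=-6


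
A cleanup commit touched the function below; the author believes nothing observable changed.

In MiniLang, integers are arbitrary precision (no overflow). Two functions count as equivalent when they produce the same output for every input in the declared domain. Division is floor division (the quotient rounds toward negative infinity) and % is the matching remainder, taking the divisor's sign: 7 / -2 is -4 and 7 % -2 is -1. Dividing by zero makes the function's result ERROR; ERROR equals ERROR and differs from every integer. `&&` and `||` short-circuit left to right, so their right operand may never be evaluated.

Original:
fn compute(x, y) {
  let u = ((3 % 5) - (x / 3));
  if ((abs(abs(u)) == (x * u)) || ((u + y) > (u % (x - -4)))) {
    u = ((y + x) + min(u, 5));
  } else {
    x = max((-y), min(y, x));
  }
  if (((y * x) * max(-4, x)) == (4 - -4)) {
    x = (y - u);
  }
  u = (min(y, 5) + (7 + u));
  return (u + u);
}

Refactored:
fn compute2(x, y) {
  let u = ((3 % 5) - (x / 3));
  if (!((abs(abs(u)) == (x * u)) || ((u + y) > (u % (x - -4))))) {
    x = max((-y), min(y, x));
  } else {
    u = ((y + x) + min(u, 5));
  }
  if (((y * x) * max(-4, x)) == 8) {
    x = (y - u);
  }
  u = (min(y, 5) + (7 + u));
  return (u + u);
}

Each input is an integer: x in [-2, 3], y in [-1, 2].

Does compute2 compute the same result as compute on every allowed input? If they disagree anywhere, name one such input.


This is a faithful refactor — arithmetic usage differs, plus constant usage differs, plus boolean connective usage differs, but the computed results match everywhere.
One worked example (x=-1, y=2) — compute: u := 4 | ((abs(abs(u)) == (x * u)) || ((u + y) > (u % (x - -4)))): true | u := 5 | (((y * x) * max(-4, x)) == (4 - -4)): false | u := 14 | result 28; compute2: u := 4 | (!((abs(abs(u)) == (x * u)) || ((u + y) > (u % (x - -4))))): false | u := 5 | (((y * x) * max(-4, x)) == 8): false | u := 14 | result 28; agreement on 28.
Across all 24 domain points the two functions coincide.
verdict: equivalent


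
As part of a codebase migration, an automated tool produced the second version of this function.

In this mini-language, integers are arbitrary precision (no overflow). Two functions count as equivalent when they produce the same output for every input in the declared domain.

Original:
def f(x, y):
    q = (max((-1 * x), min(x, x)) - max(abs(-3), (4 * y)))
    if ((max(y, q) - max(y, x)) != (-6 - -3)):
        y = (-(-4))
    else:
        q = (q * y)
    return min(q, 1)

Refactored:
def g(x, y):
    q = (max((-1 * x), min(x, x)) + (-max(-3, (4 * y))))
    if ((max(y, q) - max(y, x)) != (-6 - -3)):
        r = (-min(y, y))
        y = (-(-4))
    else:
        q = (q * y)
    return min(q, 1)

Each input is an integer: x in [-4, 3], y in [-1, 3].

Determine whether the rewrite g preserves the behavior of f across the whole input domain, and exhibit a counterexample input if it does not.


The rewrite breaks on x=-3, y=-1, where the results are 0 and 1.
f: q = 0; ((max(y, q) - max(y, x)) != (-6 - -3)) -> true; y = 4; return 0
g: q = 6; ((max(y, q) - max(y, x)) != (-6 - -3)) -> true; r = 1; y = 4; return 1
verdict: not equivalent; witness: x=-3, y=-1


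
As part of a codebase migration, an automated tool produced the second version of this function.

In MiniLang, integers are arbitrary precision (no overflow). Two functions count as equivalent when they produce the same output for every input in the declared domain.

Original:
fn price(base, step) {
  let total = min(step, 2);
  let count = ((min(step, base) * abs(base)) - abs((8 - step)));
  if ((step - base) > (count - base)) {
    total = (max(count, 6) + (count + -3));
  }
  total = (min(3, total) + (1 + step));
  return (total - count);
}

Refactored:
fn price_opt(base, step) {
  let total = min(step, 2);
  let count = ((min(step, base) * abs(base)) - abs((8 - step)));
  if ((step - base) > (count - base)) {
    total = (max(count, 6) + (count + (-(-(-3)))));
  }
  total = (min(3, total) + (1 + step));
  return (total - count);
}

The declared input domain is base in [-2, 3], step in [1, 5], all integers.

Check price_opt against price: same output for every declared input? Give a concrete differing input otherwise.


Side by side, the visible changes include: same computation, different form.
As a probe, take base=3, step=3: price runs total=2, then count=4, then ((step - base) > (count - base)) is false, then total=6, then returns 2; price_opt runs total=2, then count=4, then ((step - base) > (count - base)) is false, then total=6, then returns 2; both end at 2.
An exhaustive pass over the 30 declared inputs shows identical outputs.
verdict: equivalent


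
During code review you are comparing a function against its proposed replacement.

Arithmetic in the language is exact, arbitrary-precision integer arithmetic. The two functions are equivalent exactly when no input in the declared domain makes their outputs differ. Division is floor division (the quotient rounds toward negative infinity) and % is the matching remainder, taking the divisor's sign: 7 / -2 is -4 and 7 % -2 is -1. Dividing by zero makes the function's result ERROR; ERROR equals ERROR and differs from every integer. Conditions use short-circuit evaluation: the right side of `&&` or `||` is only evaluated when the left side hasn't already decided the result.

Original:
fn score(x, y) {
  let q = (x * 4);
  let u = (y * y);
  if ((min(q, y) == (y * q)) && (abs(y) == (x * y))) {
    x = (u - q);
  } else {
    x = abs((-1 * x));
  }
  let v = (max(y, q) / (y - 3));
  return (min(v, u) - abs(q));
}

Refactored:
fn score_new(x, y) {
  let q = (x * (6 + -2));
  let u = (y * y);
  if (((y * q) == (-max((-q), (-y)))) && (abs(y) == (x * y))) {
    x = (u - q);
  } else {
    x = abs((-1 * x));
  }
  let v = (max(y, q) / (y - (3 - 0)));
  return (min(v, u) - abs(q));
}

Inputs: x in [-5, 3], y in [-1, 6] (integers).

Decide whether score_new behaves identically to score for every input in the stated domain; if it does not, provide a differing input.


The two versions differ — the changes include min/max/abs usage differs; and constant usage differs; and arithmetic usage differs.
As a probe, take x=-1, y=2: score runs q := -4 | u := 4 | ((min(q, y) == (y * q)) && (abs(y) == (x * y))): false | x := 1 | v := -2 | result -6; score_new runs q := -4 | u := 4 | (((y * q) == (-max((-q), (-y)))) && (abs(y) == (x * y))): false | x := 1 | v := -2 | result -6; both end at -6.
An exhaustive pass over the 72 declared inputs shows identical outputs.
verdict: equivalent


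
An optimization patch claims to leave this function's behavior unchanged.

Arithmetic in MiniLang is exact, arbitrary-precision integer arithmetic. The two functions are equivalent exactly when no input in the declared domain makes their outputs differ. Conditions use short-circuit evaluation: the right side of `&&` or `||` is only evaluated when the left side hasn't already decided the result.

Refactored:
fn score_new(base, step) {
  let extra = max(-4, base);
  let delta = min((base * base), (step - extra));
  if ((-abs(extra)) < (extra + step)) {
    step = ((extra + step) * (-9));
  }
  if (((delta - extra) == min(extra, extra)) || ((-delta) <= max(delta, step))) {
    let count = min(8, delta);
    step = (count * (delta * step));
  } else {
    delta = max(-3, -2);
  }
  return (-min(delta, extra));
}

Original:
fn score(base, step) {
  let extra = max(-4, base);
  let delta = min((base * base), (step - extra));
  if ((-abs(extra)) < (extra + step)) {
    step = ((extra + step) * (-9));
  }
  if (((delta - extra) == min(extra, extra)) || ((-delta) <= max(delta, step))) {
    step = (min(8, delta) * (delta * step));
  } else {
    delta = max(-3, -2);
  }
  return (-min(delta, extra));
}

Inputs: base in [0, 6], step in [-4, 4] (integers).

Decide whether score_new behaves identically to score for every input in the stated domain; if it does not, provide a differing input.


The two are interchangeable: local variable names differ; statement counts differ, and every declared input agrees.
Tracing base=2, step=4: score: extra = 2; delta = 2; ((-abs(extra)) < (extra + step)) -> true; step = -54; (((delta - extra) == min(extra, extra)) || ((-delta) <= max(delta, step))) -> true; step = -216; return -2 | score_new: extra = 2; delta = 2; ((-abs(extra)) < (extra + step)) -> true; step = -54; (((delta - extra) == min(extra, extra)) || ((-delta) <= max(delta, step))) -> true; count = 2; step = -216; return -2 — matching result -2.
An exhaustive pass over the 63 declared inputs shows identical outputs.
verdict: equivalent


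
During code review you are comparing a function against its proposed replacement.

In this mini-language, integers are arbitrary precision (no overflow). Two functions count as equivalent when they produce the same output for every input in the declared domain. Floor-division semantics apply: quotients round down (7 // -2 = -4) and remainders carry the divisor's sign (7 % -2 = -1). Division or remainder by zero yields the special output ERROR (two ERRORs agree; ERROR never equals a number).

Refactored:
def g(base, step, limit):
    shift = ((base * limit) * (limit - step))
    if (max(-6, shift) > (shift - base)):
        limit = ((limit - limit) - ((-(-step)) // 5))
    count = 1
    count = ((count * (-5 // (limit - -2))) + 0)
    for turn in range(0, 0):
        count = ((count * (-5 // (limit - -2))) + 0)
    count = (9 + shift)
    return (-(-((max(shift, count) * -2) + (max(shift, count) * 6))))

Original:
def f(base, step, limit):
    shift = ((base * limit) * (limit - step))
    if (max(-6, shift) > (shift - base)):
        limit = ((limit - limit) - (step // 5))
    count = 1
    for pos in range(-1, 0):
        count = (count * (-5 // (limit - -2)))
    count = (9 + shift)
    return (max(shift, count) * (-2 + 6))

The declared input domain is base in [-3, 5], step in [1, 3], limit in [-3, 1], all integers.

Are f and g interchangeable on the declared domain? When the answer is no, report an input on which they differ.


The two versions differ — the changes include local variable names differ, min/max/abs usage differs, arithmetic usage differs, constant usage differs, statement counts differ, loop structure differs.
Spot check at base=-1, step=1, limit=-1 — f: shift=-2, then (max(-6, shift) > (shift - base)) is false, then count=1, then (pos=-1), then count=-5, then count=7, then returns 28. g: shift=-2, then (max(-6, shift) > (shift - base)) is false, then count=1, then count=-5, then the loop over turn runs zero times, then count=7, then returns 28. Both give 28.
Checked all 135 inputs in the declared domain: the outputs agree on every one.
verdict: equivalent


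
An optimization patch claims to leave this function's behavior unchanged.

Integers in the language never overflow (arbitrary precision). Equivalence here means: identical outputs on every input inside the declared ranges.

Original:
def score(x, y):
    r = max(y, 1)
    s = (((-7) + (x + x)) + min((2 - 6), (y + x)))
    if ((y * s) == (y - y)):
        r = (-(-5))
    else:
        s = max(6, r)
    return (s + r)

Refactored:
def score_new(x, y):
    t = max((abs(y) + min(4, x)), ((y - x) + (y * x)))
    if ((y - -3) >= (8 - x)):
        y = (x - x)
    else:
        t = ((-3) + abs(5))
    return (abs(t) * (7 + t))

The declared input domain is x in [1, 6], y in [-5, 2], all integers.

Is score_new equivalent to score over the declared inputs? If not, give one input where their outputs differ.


There is a counterexample at x=1, y=-5: 7 on one side, 18 on the other.
score: r := 1 | s := -9 | ((y * s) == (y - y)): false | s := 6 | result 7
score_new: t := 6 | ((y - -3) >= (8 - x)): false | t := 2 | result 18
verdict: not equivalent; witness: x=1, y=-5


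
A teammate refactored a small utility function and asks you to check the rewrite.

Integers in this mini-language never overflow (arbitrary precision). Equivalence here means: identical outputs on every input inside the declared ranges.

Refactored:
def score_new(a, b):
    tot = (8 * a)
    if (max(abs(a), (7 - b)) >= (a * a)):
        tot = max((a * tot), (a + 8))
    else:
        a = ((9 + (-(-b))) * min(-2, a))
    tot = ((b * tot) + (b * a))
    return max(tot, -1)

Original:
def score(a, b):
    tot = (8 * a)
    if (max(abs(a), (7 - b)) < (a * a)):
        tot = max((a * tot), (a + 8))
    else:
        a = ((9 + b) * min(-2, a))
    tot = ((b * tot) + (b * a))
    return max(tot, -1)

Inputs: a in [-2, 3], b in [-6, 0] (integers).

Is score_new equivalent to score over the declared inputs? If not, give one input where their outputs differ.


Consider the input a=-2, b=-6.
score: tot := -16 | (max(abs(a), (7 - b)) < (a * a)): false | a := -6 | tot := 132 | result 132
score_new: tot := -16 | (max(abs(a), (7 - b)) >= (a * a)): true | tot := 32 | tot := -180 | result -1
132 vs -1 — the two versions disagree here.
verdict: not equivalent; witness: a=-2, b=-6


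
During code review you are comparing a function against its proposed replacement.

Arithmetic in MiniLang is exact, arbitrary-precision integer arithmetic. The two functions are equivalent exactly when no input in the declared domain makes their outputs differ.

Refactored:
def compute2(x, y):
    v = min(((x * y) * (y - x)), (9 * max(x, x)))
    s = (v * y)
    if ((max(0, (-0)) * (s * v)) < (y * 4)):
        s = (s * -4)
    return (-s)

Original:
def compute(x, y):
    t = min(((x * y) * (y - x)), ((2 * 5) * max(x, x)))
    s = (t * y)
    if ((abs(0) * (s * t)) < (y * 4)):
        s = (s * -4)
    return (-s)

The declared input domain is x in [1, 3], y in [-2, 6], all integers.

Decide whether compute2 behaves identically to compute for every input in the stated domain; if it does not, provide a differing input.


Not equivalent: x=1, y=4 separates them (160 vs 144).
compute: t=10, then s=40, then ((abs(0) * (s * t)) < (y * 4)) is true, then s=-160, then returns 160
compute2: v=9, then s=36, then ((max(0, (-0)) * (s * v)) < (y * 4)) is true, then s=-144, then returns 144
verdict: not equivalent; witness: x=1, y=4


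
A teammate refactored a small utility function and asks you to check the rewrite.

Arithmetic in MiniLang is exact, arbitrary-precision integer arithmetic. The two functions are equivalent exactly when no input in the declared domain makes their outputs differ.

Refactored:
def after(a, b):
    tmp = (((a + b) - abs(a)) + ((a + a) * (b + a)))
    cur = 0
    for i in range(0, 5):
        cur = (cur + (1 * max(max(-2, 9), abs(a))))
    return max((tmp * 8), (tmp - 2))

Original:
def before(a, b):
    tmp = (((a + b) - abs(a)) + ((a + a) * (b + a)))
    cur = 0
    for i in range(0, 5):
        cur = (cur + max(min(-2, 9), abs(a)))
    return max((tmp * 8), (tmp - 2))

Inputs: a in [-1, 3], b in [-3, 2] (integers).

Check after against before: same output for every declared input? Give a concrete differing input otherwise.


Although `min(-2, 9)` became `max(-2, 9)`, no input in the stated domain can expose it.
One worked example (a=3, b=-3) — before: tmp=-3, then cur=0, then (i=0), then cur=3, then (i=1), then cur=6, then (i=2), then cur=9, then (i=3), then cur=12, then (i=4), then cur=15, then returns -5; after: tmp=-3, then cur=0, then (i=0), then cur=9, then (i=1), then cur=18, then (i=2), then cur=27, then (i=3), then cur=36, then (i=4), then cur=45, then returns -5; agreement on -5.
Across all 30 domain points the two functions coincide.
verdict: equivalent
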